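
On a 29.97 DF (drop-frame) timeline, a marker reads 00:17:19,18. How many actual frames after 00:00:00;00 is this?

As if non-drop at 30 labels/s: (0 × 3600 + 17 × 60 + 19) × 30 + 18 = 31188.
Minute boundaries passed: 17; those not divisible by 10: 17 − 1 = 16; dropped labels = 2 × 16 = 32.
Actual frame index = 31188 − 32 = 31156.

31156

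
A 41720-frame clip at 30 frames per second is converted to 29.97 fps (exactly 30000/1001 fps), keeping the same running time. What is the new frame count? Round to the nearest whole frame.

41678 frames

Frames at target rate = 41720 × (30000/1001) / (30) = 5960000/143 ≈ 41678.322.
Nearest whole frame: 41678.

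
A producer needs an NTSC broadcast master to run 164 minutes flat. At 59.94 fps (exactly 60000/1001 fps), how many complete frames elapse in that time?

589810 frames

164 min = 9840 s.
Frames = 9840 × 60000/1001 = 590400000/1001 ≈ 589810.1898.
Complete frames: 589810.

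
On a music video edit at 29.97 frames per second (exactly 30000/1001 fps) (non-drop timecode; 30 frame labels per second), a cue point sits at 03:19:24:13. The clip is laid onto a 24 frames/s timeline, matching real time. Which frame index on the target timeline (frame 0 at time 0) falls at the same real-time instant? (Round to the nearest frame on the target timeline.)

Source frame index: (3×3600 + 19×60 + 24) × 30 + 13 = 358933.
Real time: 358933 / (30000/1001) = 359291933/30000 s.
Target frame: (359291933/30000) × (24) = 359291933/1250 ≈ 287433.546 → 287434.

frame 287434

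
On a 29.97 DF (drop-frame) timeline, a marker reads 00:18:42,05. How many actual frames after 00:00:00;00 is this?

33631

Complete 10-minute blocks: 1, each 17982 frames → 17982.
Remaining 8 whole minutes in the current block: 1800 + 7 × 1798 = 14386 frames.
Within the current minute: 42 × 30 + 5 − 2 = 1263 (labels ;00/;01 skipped at this minute). Total = 17982 + 14386 + 1263 = 33631.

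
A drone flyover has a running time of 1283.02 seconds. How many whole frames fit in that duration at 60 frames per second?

Frames = 1283.02 × 60 = 384906/5 ≈ 76981.2000.
Complete frames: 76981.

76981 frames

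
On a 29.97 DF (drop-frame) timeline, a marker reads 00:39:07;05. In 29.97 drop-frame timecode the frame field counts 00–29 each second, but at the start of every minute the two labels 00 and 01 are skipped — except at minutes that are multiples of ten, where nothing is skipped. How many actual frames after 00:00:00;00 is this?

70343

As if non-drop at 30 labels/s: (0 × 3600 + 39 × 60 + 7) × 30 + 5 = 70415.
Minute boundaries passed: 39; those not divisible by 10: 39 − 3 = 36; dropped labels = 2 × 36 = 72.
Actual frame index = 70415 − 72 = 70343.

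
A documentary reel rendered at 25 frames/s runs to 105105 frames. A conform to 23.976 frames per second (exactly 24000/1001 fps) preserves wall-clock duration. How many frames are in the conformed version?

Target frames = source frames × (target rate / source rate) = 105105 × (24000/1001)/(25) = 105105 × 960/1001 = 100800.

100800 frames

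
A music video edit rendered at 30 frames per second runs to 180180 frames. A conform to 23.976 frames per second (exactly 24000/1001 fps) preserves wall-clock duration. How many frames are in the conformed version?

144000 frames

Target frames = source frames × (target rate / source rate) = 180180 × (24000/1001)/(30) = 180180 × 800/1001 = 144000.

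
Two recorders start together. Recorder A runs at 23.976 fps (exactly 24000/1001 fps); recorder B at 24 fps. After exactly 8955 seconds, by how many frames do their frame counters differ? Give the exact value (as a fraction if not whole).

214920/1001 frames

A emits 24000/1001 × 8955 = 214920000/1001 frames; B emits 24 × 8955 = 214920.
Difference = 214920/1001 frames (≈ 214.7053); B is ahead of A.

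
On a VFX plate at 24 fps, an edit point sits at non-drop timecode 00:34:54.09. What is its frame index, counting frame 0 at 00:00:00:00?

50265

Total seconds to the label: (0 × 3600 + 34 × 60 + 54) = 2094.
Frame index = 2094 × 24 + 9 = 50265.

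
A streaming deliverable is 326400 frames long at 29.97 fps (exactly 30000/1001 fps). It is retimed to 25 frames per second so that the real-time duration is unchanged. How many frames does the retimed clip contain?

272272 frames

Target frames = source frames × (target rate / source rate) = 326400 × (25)/(30000/1001) = 326400 × 1001/1200 = 272272.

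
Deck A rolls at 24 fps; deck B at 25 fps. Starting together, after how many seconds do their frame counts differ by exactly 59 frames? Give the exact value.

The gap grows by |25 − 24| = 1 frame per second.
Time for a 59-frame gap: 59 ÷ (1) = 59 s.

59 seconds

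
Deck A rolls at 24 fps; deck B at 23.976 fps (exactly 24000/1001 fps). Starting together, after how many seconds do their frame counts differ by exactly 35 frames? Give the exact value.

The gap grows by |24000/1001 − 24| = 24/1001 frames per second.
Time for a 35-frame gap: 35 ÷ (24/1001) = 35035/24 s.

35035/24 seconds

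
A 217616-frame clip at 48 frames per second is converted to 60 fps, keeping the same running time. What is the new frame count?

Target frames = source frames × (target rate / source rate) = 217616 × (60)/(48) = 217616 × 5/4 = 272020.

272020 frames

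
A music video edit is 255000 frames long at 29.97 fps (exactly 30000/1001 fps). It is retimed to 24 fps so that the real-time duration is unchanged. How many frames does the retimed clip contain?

Target frames = source frames × (target rate / source rate) = 255000 × (24)/(30000/1001) = 255000 × 1001/1250 = 204204.

204204 frames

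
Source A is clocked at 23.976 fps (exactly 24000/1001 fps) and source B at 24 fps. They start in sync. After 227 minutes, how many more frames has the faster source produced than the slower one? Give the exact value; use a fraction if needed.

227 min = 13620 s.
A emits 24000/1001 × 13620 = 326880000/1001 frames; B emits 24 × 13620 = 326880.
Difference = 326880/1001 frames (≈ 326.5534); B is ahead of A.

326880/1001 frames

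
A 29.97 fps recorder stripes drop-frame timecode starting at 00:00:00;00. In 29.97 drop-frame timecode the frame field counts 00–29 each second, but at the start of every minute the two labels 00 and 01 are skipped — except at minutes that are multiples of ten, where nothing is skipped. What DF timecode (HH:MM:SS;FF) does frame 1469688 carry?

13:37:18;20

Each 10-minute DF block holds 10 × 60 × 30 − 9 × 2 = 17982 frames. 1469688 ÷ 17982 → 81 full blocks, remainder 13146.
Within the partial block the first minute is 1800 frames and each further minute 1798, so 7 further minute boundaries passed. Total skipped labels = 18 × 81 + 2 × 7 = 1472.
Non-drop label index = 1469688 + 1472 = 1471160; at 30 labels/s that is 13:37:18:20, i.e. DF 13:37:18;20.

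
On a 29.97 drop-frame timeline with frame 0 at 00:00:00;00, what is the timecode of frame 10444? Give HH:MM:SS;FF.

00:05:48;14

Each 10-minute DF block holds 10 × 60 × 30 − 9 × 2 = 17982 frames. 10444 ÷ 17982 → 0 full blocks, remainder 10444.
Within the partial block the first minute is 1800 frames and each further minute 1798, so 5 further minute boundaries passed. Total skipped labels = 18 × 0 + 2 × 5 = 10.
Non-drop label index = 10444 + 10 = 10454; at 30 labels/s that is 00:05:48:14, i.e. DF 00:05:48;14.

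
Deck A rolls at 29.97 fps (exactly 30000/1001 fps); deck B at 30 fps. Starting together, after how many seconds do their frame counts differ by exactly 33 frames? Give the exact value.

1101.1 seconds

The gap grows by |30 − 30000/1001| = 30/1001 frames per second.
Time for a 33-frame gap: 33 ÷ (30/1001) = 1101.1 s.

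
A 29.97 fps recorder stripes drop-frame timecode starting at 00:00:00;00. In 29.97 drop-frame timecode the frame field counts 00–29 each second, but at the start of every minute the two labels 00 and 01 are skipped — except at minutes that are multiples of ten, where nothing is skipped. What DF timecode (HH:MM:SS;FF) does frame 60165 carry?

00:33:27;15

Ten DF minutes hold 17982 frames, so frame 60165 lies in block 3 (frames 53946–71927) with 6219 frames into that block.
The block's first minute is 1800 frames and the rest 1798 each; 6219 frames reaches minute 3, so 3 × 18 + 3 × 2 = 60 labels have been skipped so far.
Adding those back, label number 60165 + 60 = 60225 at 30 labels/s is 2007 s + 15 f = 0 h 33 min 27 s frame 15, i.e. 00:33:27;15.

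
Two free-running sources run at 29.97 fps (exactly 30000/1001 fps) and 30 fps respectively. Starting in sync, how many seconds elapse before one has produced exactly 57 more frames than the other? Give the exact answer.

1901.9 seconds

The gap grows by |30 − 30000/1001| = 30/1001 frames per second.
Time for a 57-frame gap: 57 ÷ (30/1001) = 1901.9 s.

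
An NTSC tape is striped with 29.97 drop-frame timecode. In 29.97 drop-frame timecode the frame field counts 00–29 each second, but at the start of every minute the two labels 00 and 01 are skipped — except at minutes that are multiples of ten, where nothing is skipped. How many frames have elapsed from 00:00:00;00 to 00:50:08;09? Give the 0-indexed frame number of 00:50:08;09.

Complete 10-minute blocks: 5, each 17982 frames → 89910.
Remaining 0 whole minutes in the current block: 0 frames.
Within the current minute: 8 × 30 + 9 = 249. Total = 89910 + 0 + 249 = 90159.

90159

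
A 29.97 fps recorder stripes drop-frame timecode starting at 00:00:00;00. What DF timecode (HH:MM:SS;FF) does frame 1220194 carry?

Each 10-minute DF block holds 10 × 60 × 30 − 9 × 2 = 17982 frames. 1220194 ÷ 17982 → 67 full blocks, remainder 15400.
Within the partial block the first minute is 1800 frames and each further minute 1798, so 8 further minute boundaries passed. Total skipped labels = 18 × 67 + 2 × 8 = 1222.
Non-drop label index = 1220194 + 1222 = 1221416; at 30 labels/s that is 11:18:33:26, i.e. DF 11:18:33;26.

11:18:33;26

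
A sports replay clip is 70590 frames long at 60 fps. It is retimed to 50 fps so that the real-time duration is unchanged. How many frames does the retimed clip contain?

58825 frames

Target frames = source frames × (target rate / source rate) = 70590 × (50)/(60) = 70590 × 5/6 = 58825.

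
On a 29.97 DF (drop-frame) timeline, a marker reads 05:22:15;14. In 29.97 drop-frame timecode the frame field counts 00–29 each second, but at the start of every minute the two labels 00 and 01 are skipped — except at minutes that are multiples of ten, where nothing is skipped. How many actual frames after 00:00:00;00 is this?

As if non-drop at 30 labels/s: (5 × 3600 + 22 × 60 + 15) × 30 + 14 = 580064.
Minute boundaries passed: 322; those not divisible by 10: 322 − 32 = 290; dropped labels = 2 × 290 = 580.
Actual frame index = 580064 − 580 = 579484.

579484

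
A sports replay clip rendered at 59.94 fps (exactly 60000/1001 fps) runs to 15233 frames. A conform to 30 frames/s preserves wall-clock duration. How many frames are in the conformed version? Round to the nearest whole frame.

7624 frames

Frames at target rate = 15233 × (30) / (60000/1001) = 15248233/2000 ≈ 7624.117.
Nearest whole frame: 7624.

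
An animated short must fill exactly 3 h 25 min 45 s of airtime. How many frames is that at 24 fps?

296280 frames

3 h 25 min 45 s = 12345 s.
Frames = 12345 × 24 = 296280.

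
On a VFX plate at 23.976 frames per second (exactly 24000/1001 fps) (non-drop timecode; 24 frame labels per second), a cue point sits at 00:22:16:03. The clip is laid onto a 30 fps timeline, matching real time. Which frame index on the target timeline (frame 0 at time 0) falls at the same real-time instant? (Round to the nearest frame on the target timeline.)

frame 40124

Source frame index: (0×3600 + 22×60 + 16) × 24 + 3 = 32067.
Real time: 32067 / (24000/1001) = 10699689/8000 s.
Target frame: (10699689/8000) × (30) = 32099067/800 ≈ 40123.834 → 40124.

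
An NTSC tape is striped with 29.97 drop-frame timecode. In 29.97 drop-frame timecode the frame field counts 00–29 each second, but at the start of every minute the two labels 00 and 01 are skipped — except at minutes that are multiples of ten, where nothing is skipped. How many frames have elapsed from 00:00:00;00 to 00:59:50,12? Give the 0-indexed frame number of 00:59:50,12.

107604

As if non-drop at 30 labels/s: (0 × 3600 + 59 × 60 + 50) × 30 + 12 = 107712.
Minute boundaries passed: 59; those not divisible by 10: 59 − 5 = 54; dropped labels = 2 × 54 = 108.
Actual frame index = 107712 − 108 = 107604.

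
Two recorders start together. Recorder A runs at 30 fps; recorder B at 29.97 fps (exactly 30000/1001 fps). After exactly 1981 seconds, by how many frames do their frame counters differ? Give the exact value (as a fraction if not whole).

A emits 30 × 1981 = 59430 frames; B emits 30000/1001 × 1981 = 8490000/143.
Difference = 8490/143 frames (≈ 59.3706); B is behind A.

8490/143 frames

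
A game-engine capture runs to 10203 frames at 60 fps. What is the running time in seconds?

170.05 seconds

Running time = 10203 / (60) = 170.05 s.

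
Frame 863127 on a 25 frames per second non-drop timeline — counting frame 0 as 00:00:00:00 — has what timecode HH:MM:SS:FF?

09:35:25:02

863127 ÷ 25 = 34525 full seconds, remainder 2 frames.
34525 s = 9 h 35 min 25 s.
Timecode: 09:35:25:02.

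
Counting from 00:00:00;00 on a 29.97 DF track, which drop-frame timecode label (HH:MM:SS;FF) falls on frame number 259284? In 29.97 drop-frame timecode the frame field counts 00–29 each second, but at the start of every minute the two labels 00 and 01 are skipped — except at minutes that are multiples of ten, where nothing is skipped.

Each 10-minute DF block holds 10 × 60 × 30 − 9 × 2 = 17982 frames. 259284 ÷ 17982 → 14 full blocks, remainder 7536.
Within the partial block the first minute is 1800 frames and each further minute 1798, so 4 further minute boundaries passed. Total skipped labels = 18 × 14 + 2 × 4 = 260.
Non-drop label index = 259284 + 260 = 259544; at 30 labels/s that is 02:24:11:14, i.e. DF 02:24:11;14.

02:24:11;14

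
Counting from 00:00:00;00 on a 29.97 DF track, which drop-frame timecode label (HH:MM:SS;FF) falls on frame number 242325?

Each 10-minute DF block holds 10 × 60 × 30 − 9 × 2 = 17982 frames. 242325 ÷ 17982 → 13 full blocks, remainder 8559.
Within the partial block the first minute is 1800 frames and each further minute 1798, so 4 further minute boundaries passed. Total skipped labels = 18 × 13 + 2 × 4 = 242.
Non-drop label index = 242325 + 242 = 242567; at 30 labels/s that is 02:14:45:17, i.e. DF 02:14:45;17.

02:14:45;17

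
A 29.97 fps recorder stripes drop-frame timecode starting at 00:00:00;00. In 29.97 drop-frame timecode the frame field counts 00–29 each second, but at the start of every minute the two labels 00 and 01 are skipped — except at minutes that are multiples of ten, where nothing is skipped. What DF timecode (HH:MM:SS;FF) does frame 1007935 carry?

09:20:31;13

Each 10-minute DF block holds 10 × 60 × 30 − 9 × 2 = 17982 frames. 1007935 ÷ 17982 → 56 full blocks, remainder 943.
Within the partial block the first minute is 1800 frames and each further minute 1798, so 0 further minute boundaries passed. Total skipped labels = 18 × 56 + 2 × 0 = 1008.
Non-drop label index = 1007935 + 1008 = 1008943; at 30 labels/s that is 09:20:31:13, i.e. DF 09:20:31;13.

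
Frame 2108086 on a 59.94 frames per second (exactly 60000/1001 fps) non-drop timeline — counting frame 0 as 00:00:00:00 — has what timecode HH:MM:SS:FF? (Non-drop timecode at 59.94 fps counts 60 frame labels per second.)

09:45:34:46

2108086 ÷ 60 = 35134 full seconds, remainder 46 frames.
35134 s = 9 h 45 min 34 s.
Timecode: 09:45:34:46.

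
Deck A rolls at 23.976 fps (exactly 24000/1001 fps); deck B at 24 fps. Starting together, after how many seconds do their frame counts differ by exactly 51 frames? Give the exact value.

The gap grows by |24 − 24000/1001| = 24/1001 frames per second.
Time for a 51-frame gap: 51 ÷ (24/1001) = 2127.125 s.

2127.125 seconds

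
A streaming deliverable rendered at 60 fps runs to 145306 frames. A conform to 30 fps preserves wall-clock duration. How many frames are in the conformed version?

72653 frames

Target frames = source frames × (target rate / source rate) = 145306 × (30)/(60) = 145306 × 1/2 = 72653.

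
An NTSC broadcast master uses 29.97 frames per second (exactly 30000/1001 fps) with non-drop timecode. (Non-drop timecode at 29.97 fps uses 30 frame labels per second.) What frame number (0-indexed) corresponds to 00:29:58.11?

53951

Total seconds to the label: (0 × 3600 + 29 × 60 + 58) = 1798.
Frame index = 1798 × 30 + 11 = 53951.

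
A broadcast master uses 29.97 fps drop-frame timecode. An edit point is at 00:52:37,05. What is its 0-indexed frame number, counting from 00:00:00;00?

94621

As if non-drop at 30 labels/s: (0 × 3600 + 52 × 60 + 37) × 30 + 5 = 94715.
Minute boundaries passed: 52; those not divisible by 10: 52 − 5 = 47; dropped labels = 2 × 47 = 94.
Actual frame index = 94715 − 94 = 94621.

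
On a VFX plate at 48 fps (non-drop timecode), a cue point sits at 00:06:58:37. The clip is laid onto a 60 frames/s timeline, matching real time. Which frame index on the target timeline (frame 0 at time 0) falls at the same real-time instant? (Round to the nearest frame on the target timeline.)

frame 25126

Source frame index: (0×3600 + 6×60 + 58) × 48 + 37 = 20101.
Real time: 20101 / (48) = 20101/48 s.
Target frame: (20101/48) × (60) = 100505/4 ≈ 25126.250 → 25126.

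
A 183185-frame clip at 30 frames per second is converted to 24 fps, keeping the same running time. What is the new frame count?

146548 frames

Target frames = source frames × (target rate / source rate) = 183185 × (24)/(30) = 183185 × 4/5 = 146548.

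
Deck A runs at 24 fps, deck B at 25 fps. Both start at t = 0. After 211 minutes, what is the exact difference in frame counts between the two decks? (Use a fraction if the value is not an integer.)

12660 frames

211 min = 12660 s.
A emits 24 × 12660 = 303840 frames; B emits 25 × 12660 = 316500.
Difference = 12660 frames; B is ahead of A.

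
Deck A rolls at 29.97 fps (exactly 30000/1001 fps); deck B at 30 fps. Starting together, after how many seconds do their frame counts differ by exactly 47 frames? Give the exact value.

The gap grows by |30 − 30000/1001| = 30/1001 frames per second.
Time for a 47-frame gap: 47 ÷ (30/1001) = 47047/30 s.

47047/30 seconds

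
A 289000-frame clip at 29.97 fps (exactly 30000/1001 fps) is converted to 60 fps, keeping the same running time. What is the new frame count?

578578 frames

Target frames = source frames × (target rate / source rate) = 289000 × (60)/(30000/1001) = 289000 × 1001/500 = 578578.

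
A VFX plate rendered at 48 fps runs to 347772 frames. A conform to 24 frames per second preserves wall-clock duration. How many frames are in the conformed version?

Target frames = source frames × (target rate / source rate) = 347772 × (24)/(48) = 347772 × 1/2 = 173886.

173886 frames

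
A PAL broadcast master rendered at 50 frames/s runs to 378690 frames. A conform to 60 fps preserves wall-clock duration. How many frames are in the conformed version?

Target frames = source frames × (target rate / source rate) = 378690 × (60)/(50) = 378690 × 6/5 = 454428.

454428 frames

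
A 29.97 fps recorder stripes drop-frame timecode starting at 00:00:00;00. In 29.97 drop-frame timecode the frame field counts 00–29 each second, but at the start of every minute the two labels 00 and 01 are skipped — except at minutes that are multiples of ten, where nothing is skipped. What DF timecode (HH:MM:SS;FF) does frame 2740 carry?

Each 10-minute DF block holds 10 × 60 × 30 − 9 × 2 = 17982 frames. 2740 ÷ 17982 → 0 full blocks, remainder 2740.
Within the partial block the first minute is 1800 frames and each further minute 1798, so 1 further minute boundary passed. Total skipped labels = 18 × 0 + 2 × 1 = 2.
Non-drop label index = 2740 + 2 = 2742; at 30 labels/s that is 00:01:31:12, i.e. DF 00:01:31;12.

00:01:31;12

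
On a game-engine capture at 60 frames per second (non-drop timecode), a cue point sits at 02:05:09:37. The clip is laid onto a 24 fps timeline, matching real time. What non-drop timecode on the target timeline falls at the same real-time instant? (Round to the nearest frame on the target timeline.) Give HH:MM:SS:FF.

02:05:09:15

Source frame index: (2×3600 + 5×60 + 9) × 60 + 37 = 450577.
Real time: 450577 / (60) = 450577/60 s.
Target frame: (450577/60) × (24) = 901154/5 ≈ 180230.800 → 180231.
At 24 labels/s: frame 180231 → 02:05:09:15.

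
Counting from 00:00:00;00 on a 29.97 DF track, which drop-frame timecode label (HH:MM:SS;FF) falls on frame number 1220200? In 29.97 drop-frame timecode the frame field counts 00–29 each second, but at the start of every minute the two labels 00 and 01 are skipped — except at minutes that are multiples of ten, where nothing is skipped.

Ten DF minutes hold 17982 frames, so frame 1220200 lies in block 67 (frames 1204794–1222775) with 15406 frames into that block.
The block's first minute is 1800 frames and the rest 1798 each; 15406 frames reaches minute 8, so 67 × 18 + 8 × 2 = 1222 labels have been skipped so far.
Adding those back, label number 1220200 + 1222 = 1221422 at 30 labels/s is 40714 s + 2 f = 11 h 18 min 34 s frame 2, i.e. 11:18:34;02.

11:18:34;02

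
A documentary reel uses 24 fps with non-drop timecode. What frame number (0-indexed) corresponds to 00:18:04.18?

frame 26034

Total seconds to the label: (0 × 3600 + 18 × 60 + 4) = 1084.
Frame index = 1084 × 24 + 18 = 26034.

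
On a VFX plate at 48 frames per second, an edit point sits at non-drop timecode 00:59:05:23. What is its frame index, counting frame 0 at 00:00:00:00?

170183

Total seconds to the label: (0 × 3600 + 59 × 60 + 5) = 3545.
Frame index = 3545 × 48 + 23 = 170183.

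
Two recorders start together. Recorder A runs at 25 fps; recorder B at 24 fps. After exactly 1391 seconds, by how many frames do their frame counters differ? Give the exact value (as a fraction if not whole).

1391 frames

A emits 25 × 1391 = 34775 frames; B emits 24 × 1391 = 33384.
Difference = 1391 frames; B is behind A.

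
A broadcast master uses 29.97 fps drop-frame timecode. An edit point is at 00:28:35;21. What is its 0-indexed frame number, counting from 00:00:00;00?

Complete 10-minute blocks: 2, each 17982 frames → 35964.
Remaining 8 whole minutes in the current block: 1800 + 7 × 1798 = 14386 frames.
Within the current minute: 35 × 30 + 21 − 2 = 1069 (labels ;00/;01 skipped at this minute). Total = 35964 + 14386 + 1069 = 51419.

51419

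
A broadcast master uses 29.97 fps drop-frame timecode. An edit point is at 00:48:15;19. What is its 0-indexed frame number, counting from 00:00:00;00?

86781

As if non-drop at 30 labels/s: (0 × 3600 + 48 × 60 + 15) × 30 + 19 = 86869.
Minute boundaries passed: 48; those not divisible by 10: 48 − 4 = 44; dropped labels = 2 × 44 = 88.
Actual frame index = 86869 − 88 = 86781.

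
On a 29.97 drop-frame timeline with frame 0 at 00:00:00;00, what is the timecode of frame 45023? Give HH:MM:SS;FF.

Ten DF minutes hold 17982 frames, so frame 45023 lies in block 2 (frames 35964–53945) with 9059 frames into that block.
The block's first minute is 1800 frames and the rest 1798 each; 9059 frames reaches minute 5, so 2 × 18 + 5 × 2 = 46 labels have been skipped so far.
Adding those back, label number 45023 + 46 = 45069 at 30 labels/s is 1502 s + 9 f = 0 h 25 min 2 s frame 9, i.e. 00:25:02;09.

00:25:02;09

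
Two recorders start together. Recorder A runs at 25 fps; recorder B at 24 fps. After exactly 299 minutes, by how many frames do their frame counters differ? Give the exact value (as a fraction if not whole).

299 min = 17940 s.
A emits 25 × 17940 = 448500 frames; B emits 24 × 17940 = 430560.
Difference = 17940 frames; B is behind A.

17940 frames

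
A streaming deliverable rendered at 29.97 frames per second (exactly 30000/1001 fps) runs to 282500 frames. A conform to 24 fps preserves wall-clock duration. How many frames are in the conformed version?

226226 frames

Target frames = source frames × (target rate / source rate) = 282500 × (24)/(30000/1001) = 282500 × 1001/1250 = 226226.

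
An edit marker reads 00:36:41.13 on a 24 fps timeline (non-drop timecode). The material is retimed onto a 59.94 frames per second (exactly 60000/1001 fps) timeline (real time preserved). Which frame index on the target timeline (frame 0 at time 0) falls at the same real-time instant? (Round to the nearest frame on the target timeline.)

frame 131961

Source frame index: (0×3600 + 36×60 + 41) × 24 + 13 = 52837.
Real time: 52837 / (24) = 52837/24 s.
Target frame: (52837/24) × (60000/1001) = 132092500/1001 ≈ 131960.539 → 131961.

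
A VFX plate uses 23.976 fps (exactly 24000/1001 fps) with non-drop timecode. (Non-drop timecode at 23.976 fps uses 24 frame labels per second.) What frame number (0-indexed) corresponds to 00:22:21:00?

32184

Total seconds to the label: (0 × 3600 + 22 × 60 + 21) = 1341.
Frame index = 1341 × 24 + 0 = 32184.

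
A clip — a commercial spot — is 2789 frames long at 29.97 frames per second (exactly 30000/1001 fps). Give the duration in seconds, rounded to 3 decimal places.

93.060 seconds

Running time = 2789 × 1001/30000 = 2791789/30000 s ≈ 93.060 s.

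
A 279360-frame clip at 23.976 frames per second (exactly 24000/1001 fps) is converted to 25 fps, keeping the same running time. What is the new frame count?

Target frames = source frames × (target rate / source rate) = 279360 × (25)/(24000/1001) = 279360 × 1001/960 = 291291.

291291 frames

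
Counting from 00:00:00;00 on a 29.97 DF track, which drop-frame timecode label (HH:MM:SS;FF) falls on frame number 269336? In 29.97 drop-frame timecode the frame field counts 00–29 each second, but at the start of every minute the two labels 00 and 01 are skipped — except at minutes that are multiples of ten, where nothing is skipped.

Ten DF minutes hold 17982 frames, so frame 269336 lies in block 14 (frames 251748–269729) with 17588 frames into that block.
The block's first minute is 1800 frames and the rest 1798 each; 17588 frames reaches minute 9, so 14 × 18 + 9 × 2 = 270 labels have been skipped so far.
Adding those back, label number 269336 + 270 = 269606 at 30 labels/s is 8986 s + 26 f = 2 h 29 min 46 s frame 26, i.e. 02:29:46;26.

02:29:46;26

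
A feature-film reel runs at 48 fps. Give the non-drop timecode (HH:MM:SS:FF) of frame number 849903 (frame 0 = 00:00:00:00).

04:55:06:15

849903 ÷ 48 = 17706 full seconds, remainder 15 frames.
17706 s = 4 h 55 min 6 s.
Timecode: 04:55:06:15.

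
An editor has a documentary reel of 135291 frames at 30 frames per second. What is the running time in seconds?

Running time = 135291 / (30) = 4509.7 s.

4509.7 seconds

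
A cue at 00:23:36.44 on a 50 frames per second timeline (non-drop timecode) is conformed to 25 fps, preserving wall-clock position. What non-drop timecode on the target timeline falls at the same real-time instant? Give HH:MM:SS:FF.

Source frame index: (0×3600 + 23×60 + 36) × 50 + 44 = 70844.
Real time: 70844 / (50) = 35422/25 s.
Target frame: (35422/25) × (25) = 35422.
At 25 labels/s: frame 35422 → 00:23:36:22.

00:23:36:22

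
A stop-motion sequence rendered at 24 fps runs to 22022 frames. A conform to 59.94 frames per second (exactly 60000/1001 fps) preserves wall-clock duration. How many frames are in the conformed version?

Target frames = source frames × (target rate / source rate) = 22022 × (60000/1001)/(24) = 22022 × 2500/1001 = 55000.

55000 frames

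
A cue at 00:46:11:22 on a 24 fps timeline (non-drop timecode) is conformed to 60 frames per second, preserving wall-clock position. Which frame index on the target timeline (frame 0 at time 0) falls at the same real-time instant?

Source frame index: (0×3600 + 46×60 + 11) × 24 + 22 = 66526.
Real time: 66526 / (24) = 33263/12 s.
Target frame: (33263/12) × (60) = 166315.

frame 166315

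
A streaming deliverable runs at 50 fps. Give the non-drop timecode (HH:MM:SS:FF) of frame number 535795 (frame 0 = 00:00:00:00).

02:58:35:45

535795 ÷ 50 = 10715 full seconds, remainder 45 frames.
10715 s = 2 h 58 min 35 s.
Timecode: 02:58:35:45.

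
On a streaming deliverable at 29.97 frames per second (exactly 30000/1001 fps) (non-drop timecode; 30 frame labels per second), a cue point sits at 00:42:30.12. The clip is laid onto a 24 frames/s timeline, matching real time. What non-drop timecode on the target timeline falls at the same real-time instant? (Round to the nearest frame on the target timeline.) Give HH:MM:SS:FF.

Source frame index: (0×3600 + 42×60 + 30) × 30 + 12 = 76512.
Real time: 76512 / (30000/1001) = 1595594/625 s.
Target frame: (1595594/625) × (24) = 38294256/625 ≈ 61270.810 → 61271.
At 24 labels/s: frame 61271 → 00:42:32:23.

00:42:32:23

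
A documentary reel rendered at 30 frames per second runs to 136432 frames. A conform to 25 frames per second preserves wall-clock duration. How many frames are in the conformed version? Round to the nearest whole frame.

113693 frames

Frames at target rate = 136432 × (25) / (30) = 341080/3 ≈ 113693.333.
Nearest whole frame: 113693.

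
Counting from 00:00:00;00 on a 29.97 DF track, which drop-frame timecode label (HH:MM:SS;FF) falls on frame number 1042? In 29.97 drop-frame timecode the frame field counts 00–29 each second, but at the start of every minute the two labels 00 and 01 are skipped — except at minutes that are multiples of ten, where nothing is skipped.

Each 10-minute DF block holds 10 × 60 × 30 − 9 × 2 = 17982 frames. 1042 ÷ 17982 → 0 full blocks, remainder 1042.
Within the partial block the first minute is 1800 frames and each further minute 1798, so 0 further minute boundaries passed. Total skipped labels = 18 × 0 + 2 × 0 = 0.
Non-drop label index = 1042 + 0 = 1042; at 30 labels/s that is 00:00:34:22, i.e. DF 00:00:34;22.

00:00:34;22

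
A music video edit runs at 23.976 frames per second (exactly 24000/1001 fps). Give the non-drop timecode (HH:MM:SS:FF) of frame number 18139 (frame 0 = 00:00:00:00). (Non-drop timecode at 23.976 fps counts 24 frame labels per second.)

18139 ÷ 24 = 755 full seconds, remainder 19 frames.
755 s = 0 h 12 min 35 s.
Timecode: 00:12:35:19.

00:12:35:19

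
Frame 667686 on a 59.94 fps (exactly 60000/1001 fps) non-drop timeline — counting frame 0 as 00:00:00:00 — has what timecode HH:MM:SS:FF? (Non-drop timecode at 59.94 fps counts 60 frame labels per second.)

667686 ÷ 60 = 11128 full seconds, remainder 6 frames.
11128 s = 3 h 5 min 28 s.
Timecode: 03:05:28:06.

03:05:28:06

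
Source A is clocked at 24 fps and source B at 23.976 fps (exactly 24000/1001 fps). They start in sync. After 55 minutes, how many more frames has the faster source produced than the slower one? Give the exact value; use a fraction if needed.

55 min = 3300 s.
A emits 24 × 3300 = 79200 frames; B emits 24000/1001 × 3300 = 7200000/91.
Difference = 7200/91 frames (≈ 79.1209); B is behind A.

7200/91 frames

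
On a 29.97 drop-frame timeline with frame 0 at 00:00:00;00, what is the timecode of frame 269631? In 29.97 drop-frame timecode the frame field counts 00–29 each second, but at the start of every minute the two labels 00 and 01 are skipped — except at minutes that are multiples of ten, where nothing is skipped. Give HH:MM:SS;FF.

02:29:56;21

Ten DF minutes hold 17982 frames, so frame 269631 lies in block 14 (frames 251748–269729) with 17883 frames into that block.
The block's first minute is 1800 frames and the rest 1798 each; 17883 frames reaches minute 9, so 14 × 18 + 9 × 2 = 270 labels have been skipped so far.
Adding those back, label number 269631 + 270 = 269901 at 30 labels/s is 8996 s + 21 f = 2 h 29 min 56 s frame 21, i.e. 02:29:56;21.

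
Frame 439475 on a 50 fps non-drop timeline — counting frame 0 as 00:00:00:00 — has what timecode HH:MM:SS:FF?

439475 ÷ 50 = 8789 full seconds, remainder 25 frames.
8789 s = 2 h 26 min 29 s.
Timecode: 02:26:29:25.

02:26:29:25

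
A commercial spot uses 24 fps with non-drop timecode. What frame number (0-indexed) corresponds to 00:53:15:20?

frame 76700

Total seconds to the label: (0 × 3600 + 53 × 60 + 15) = 3195.
Frame index = 3195 × 24 + 20 = 76700.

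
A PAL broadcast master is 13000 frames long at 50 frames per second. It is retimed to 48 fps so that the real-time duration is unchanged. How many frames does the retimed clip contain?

Target frames = source frames × (target rate / source rate) = 13000 × (48)/(50) = 13000 × 24/25 = 12480.

12480 frames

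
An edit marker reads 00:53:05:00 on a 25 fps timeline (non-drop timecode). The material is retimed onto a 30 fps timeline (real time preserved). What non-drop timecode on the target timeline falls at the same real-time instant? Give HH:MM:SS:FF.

00:53:05:00

Source frame index: (0×3600 + 53×60 + 5) × 25 + 0 = 79625.
Real time: 79625 / (25) = 3185 s.
Target frame: (3185) × (30) = 95550.
At 30 labels/s: frame 95550 → 00:53:05:00.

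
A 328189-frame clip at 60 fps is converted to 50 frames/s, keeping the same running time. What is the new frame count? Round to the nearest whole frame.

Frames at target rate = 328189 × (50) / (60) = 1640945/6 ≈ 273490.833.
Nearest whole frame: 273491.

273491 frames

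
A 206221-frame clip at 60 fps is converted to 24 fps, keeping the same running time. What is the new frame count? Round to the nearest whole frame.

Frames at target rate = 206221 × (24) / (60) = 412442/5 ≈ 82488.400.
Nearest whole frame: 82488.

82488 frames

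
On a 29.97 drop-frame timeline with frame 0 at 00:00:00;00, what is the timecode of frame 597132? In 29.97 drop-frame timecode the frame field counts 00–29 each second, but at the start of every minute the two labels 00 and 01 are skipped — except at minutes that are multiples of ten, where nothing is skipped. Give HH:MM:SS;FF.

05:32:04;10

Each 10-minute DF block holds 10 × 60 × 30 − 9 × 2 = 17982 frames. 597132 ÷ 17982 → 33 full blocks, remainder 3726.
Within the partial block the first minute is 1800 frames and each further minute 1798, so 2 further minute boundaries passed. Total skipped labels = 18 × 33 + 2 × 2 = 598.
Non-drop label index = 597132 + 598 = 597730; at 30 labels/s that is 05:32:04:10, i.e. DF 05:32:04;10.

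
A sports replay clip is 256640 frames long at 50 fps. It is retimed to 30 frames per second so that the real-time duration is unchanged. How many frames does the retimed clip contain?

153984 frames

Target frames = source frames × (target rate / source rate) = 256640 × (30)/(50) = 256640 × 3/5 = 153984.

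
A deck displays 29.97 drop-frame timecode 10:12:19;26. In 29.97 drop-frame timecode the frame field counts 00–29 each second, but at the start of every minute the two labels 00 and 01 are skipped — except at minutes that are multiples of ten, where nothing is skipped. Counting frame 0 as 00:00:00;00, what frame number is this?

1101094

Complete 10-minute blocks: 61, each 17982 frames → 1096902.
Remaining 2 whole minutes in the current block: 1800 + 1 × 1798 = 3598 frames.
Within the current minute: 19 × 30 + 26 − 2 = 594 (labels ;00/;01 skipped at this minute). Total = 1096902 + 3598 + 594 = 1101094.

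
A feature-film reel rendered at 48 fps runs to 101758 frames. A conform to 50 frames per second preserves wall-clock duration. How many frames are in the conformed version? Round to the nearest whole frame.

Frames at target rate = 101758 × (50) / (48) = 1271975/12 ≈ 105997.917.
Nearest whole frame: 105998.

105998 frames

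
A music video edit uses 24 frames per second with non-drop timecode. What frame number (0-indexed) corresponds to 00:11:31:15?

Total seconds to the label: (0 × 3600 + 11 × 60 + 31) = 691.
Frame index = 691 × 24 + 15 = 16599.

16599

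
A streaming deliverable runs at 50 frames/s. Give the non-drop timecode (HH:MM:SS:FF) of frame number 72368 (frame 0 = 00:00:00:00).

00:24:07:18

72368 ÷ 50 = 1447 full seconds, remainder 18 frames.
1447 s = 0 h 24 min 7 s.
Timecode: 00:24:07:18.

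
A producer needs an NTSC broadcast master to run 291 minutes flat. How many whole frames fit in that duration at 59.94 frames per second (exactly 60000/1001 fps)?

1046553 frames

291 min = 17460 s.
Frames = 17460 × 60000/1001 = 1047600000/1001 ≈ 1046553.4466.
Complete frames: 1046553.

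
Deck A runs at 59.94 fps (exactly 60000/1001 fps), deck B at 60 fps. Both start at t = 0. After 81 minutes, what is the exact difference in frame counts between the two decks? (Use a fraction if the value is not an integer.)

291600/1001 frames

81 min = 4860 s.
A emits 60000/1001 × 4860 = 291600000/1001 frames; B emits 60 × 4860 = 291600.
Difference = 291600/1001 frames (≈ 291.3087); B is ahead of A.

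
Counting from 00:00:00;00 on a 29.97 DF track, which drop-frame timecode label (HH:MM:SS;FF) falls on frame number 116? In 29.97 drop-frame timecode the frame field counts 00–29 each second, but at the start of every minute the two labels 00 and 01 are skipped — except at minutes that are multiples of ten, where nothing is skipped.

Each 10-minute DF block holds 10 × 60 × 30 − 9 × 2 = 17982 frames. 116 ÷ 17982 → 0 full blocks, remainder 116.
Within the partial block the first minute is 1800 frames and each further minute 1798, so 0 further minute boundaries passed. Total skipped labels = 18 × 0 + 2 × 0 = 0.
Non-drop label index = 116 + 0 = 116; at 30 labels/s that is 00:00:03:26, i.e. DF 00:00:03;26.

00:00:03;26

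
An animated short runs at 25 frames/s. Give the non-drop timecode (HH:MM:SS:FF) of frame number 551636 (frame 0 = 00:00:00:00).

551636 ÷ 25 = 22065 full seconds, remainder 11 frames.
22065 s = 6 h 7 min 45 s.
Timecode: 06:07:45:11.

06:07:45:11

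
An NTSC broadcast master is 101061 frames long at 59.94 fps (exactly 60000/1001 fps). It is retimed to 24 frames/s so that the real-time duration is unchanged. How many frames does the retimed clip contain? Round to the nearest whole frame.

40465 frames

Frames at target rate = 101061 × (24) / (60000/1001) = 101162061/2500 ≈ 40464.824.
Nearest whole frame: 40465.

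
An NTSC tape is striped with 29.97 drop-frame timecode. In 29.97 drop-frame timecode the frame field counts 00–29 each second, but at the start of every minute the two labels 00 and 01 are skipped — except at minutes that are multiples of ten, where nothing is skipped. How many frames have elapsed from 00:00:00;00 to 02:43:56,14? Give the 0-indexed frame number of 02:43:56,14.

294800

Complete 10-minute blocks: 16, each 17982 frames → 287712.
Remaining 3 whole minutes in the current block: 1800 + 2 × 1798 = 5396 frames.
Within the current minute: 56 × 30 + 14 − 2 = 1692 (labels ;00/;01 skipped at this minute). Total = 287712 + 5396 + 1692 = 294800.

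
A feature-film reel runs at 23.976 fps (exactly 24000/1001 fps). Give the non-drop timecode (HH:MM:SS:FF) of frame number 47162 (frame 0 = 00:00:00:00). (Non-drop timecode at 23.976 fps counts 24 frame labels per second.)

47162 ÷ 24 = 1965 full seconds, remainder 2 frames.
1965 s = 0 h 32 min 45 s.
Timecode: 00:32:45:02.

00:32:45:02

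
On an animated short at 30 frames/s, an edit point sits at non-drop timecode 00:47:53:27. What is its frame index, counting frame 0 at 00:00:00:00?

frame 86217

Total seconds to the label: (0 × 3600 + 47 × 60 + 53) = 2873.
Frame index = 2873 × 30 + 27 = 86217.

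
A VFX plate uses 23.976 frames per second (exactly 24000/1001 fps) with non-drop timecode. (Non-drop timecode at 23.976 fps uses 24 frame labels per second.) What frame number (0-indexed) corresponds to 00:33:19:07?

Total seconds to the label: (0 × 3600 + 33 × 60 + 19) = 1999.
Frame index = 1999 × 24 + 7 = 47983.

47983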